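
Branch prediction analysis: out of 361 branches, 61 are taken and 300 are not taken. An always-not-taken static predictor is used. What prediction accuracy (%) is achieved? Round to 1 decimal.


Predictor: always-not-taken
Correct predictions = 300
Accuracy = 300 / 361 * 100 = 83.1%

83.1


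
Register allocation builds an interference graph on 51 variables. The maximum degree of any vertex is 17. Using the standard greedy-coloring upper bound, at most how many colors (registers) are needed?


Greedy coloring never needs more than (max_degree + 1) colors: when coloring a vertex, at most max_degree neighbors are already colored.
Upper bound = 17 + 1 = 18

18


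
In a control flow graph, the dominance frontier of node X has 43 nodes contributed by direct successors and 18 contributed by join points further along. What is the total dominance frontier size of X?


DF(X) = direct successor contributions + join point contributions
= 43 + 18 = 61

61


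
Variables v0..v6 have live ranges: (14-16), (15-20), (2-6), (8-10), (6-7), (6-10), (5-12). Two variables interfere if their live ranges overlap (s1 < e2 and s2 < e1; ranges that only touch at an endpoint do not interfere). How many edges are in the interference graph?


Check all pairs for overlapping intervals.
Two intervals (s1,e1) and (s2,e2) overlap if s1 < e2 and s2 < e1.
v0 (14-16) vs v1..v6: overlaps v1 -> 1
v1 (15-20) vs v2..v6: overlaps none -> 0
v2 (2-6) vs v3..v6: overlaps v6 -> 1
v3 (8-10) vs v4..v6: overlaps v5, v6 -> 2
v4 (6-7) vs v5..v6: overlaps v5, v6 -> 2
v5 (6-10) vs v6: overlaps v6 -> 1
Total overlapping pairs = 1 + 0 + 1 + 2 + 2 + 1 = 7

7


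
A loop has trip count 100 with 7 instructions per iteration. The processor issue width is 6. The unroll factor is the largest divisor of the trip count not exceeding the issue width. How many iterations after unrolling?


Largest divisor of 100 <= 6 is 5
New iterations = 100 / 5 = 20

20


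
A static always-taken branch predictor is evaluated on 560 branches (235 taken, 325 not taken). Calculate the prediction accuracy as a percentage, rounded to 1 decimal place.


Predictor: always-taken
Correct predictions = 235
Accuracy = 235 / 560 * 100 = 42.0%

42.0


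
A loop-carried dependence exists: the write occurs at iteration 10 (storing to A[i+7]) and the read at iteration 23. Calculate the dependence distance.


Distance = read iteration - write iteration
= 23 - 10 = 13

13


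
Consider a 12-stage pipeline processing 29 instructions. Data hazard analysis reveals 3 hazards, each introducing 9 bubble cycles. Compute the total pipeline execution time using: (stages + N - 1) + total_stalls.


Base cycles = 12 + 29 - 1 = 40
Total stalls = 3 * 9 = 27
Total = 40 + 27 = 67

67


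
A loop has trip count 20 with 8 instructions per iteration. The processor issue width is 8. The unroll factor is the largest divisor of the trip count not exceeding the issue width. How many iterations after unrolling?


Largest divisor of 20 <= 8 is 5
New iterations = 20 / 5 = 4

4


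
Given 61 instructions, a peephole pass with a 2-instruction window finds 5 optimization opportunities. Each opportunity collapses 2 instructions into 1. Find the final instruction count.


Each match removes 1 instructions.
Total removed = 5 * 1 = 5
Remaining = 61 - 5 = 56

56


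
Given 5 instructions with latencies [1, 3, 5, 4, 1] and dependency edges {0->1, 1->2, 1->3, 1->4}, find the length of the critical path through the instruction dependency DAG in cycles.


Compute longest path through dependency graph: dist(Ik) = max over predecessors of dist + latency(Ik).
dist(I0) = latency 1 = 1
dist(I1) = dist(I0) + 3 = 1 + 3 = 4
dist(I2) = dist(I1) + 5 = 4 + 5 = 9
dist(I3) = dist(I1) + 4 = 4 + 4 = 8
dist(I4) = dist(I1) + 1 = 4 + 1 = 5
Critical path = max dist = 9

9


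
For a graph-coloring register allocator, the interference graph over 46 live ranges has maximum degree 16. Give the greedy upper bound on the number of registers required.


Greedy coloring never needs more than (max_degree + 1) colors: when coloring a vertex, at most max_degree neighbors are already colored.
Upper bound = 16 + 1 = 17

17


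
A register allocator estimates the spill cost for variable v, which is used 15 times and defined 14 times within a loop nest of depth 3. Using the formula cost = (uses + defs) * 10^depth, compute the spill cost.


uses + defs = 15 + 14 = 29
10^3 = 1000
Spill cost = 29 * 1000 = 29000

29000


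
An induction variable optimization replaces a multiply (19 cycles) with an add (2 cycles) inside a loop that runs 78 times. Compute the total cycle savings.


Per-iteration saving = 19 - 2 = 17
Total saved = 78 * 17 = 1326

1326


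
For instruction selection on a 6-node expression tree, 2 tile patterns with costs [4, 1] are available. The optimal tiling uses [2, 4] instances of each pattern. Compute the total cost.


Total cost = sum(count_i * cost_i)
= 2*4 + 4*1
= 12

12


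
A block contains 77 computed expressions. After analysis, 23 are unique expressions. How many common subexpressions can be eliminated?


CSE count = total expressions - unique expressions
= 77 - 23 = 54

54


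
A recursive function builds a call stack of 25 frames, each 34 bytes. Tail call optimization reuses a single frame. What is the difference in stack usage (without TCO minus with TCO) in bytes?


Without TCO: 25 * 34 = 850 bytes
With TCO: reuse 1 frame = 34 bytes
Savings = 850 - 34 = 816

816


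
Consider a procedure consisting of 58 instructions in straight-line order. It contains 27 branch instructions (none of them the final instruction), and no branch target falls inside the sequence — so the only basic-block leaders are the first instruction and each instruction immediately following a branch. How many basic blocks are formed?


With no in-sequence branch targets, the leaders are the first instruction plus the instruction after each branch.
Number of basic blocks = branches + 1
= 27 + 1 = 28

28


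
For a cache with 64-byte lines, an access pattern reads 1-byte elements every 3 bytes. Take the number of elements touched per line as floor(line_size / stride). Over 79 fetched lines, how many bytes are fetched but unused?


Elements per line = floor(64 / 3) = 21
Bytes used per line = 21 * 1 = 21
Wasted per line = 64 - 21 = 43
Total wasted = 43 * 79 = 3397

3397


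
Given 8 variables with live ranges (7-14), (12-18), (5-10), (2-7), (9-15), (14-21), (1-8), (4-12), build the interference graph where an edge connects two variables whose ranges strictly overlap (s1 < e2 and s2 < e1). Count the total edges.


Check all pairs for overlapping intervals.
Two intervals (s1,e1) and (s2,e2) overlap if s1 < e2 and s2 < e1.
v0 (7-14) vs v1..v7: overlaps v1, v2, v4, v6, v7 -> 5
v1 (12-18) vs v2..v7: overlaps v4, v5 -> 2
v2 (5-10) vs v3..v7: overlaps v3, v4, v6, v7 -> 4
v3 (2-7) vs v4..v7: overlaps v6, v7 -> 2
v4 (9-15) vs v5..v7: overlaps v5, v7 -> 2
v5 (14-21) vs v6..v7: overlaps none -> 0
v6 (1-8) vs v7: overlaps v7 -> 1
Total overlapping pairs = 5 + 2 + 4 + 2 + 2 + 0 + 1 = 16

16


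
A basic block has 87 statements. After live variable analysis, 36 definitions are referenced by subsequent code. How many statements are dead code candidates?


Dead code = total statements - live definitions
= 87 - 36 = 51

51


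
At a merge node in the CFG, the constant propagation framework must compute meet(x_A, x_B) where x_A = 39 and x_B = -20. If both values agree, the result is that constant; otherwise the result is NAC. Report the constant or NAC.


Meet operation: if both paths give the same constant, result is that constant; if they differ, result is NAC (not-a-constant).
Path A: 39, Path B: -20 -> differ
Result: not-a-constant -> NAC

NAC


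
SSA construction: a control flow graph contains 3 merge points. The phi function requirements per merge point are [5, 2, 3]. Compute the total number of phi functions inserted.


Total phi functions = sum of phi functions at each join node
= 5 + 2 + 3 = 10

10


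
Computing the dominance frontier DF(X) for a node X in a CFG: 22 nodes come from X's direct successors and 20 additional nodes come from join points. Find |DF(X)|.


DF(X) = direct successor contributions + join point contributions
= 22 + 20 = 42

42


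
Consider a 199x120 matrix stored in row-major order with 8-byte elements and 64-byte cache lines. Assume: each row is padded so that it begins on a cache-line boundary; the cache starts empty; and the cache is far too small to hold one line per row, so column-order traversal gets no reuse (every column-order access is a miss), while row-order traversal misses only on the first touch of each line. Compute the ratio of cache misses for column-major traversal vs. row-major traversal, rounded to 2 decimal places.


Each row occupies 120 * 8 = 960 bytes and starts on a line boundary, so it spans ceil(960 / 64) = 15 cache lines.
Row-major traversal misses (one per line touched): 199 * ceil(120 * 8 / 64) = 2985
Column-major traversal misses (no reuse, every access misses): 199 * 120 = 23880
Ratio = 23880 / 2985 = 8.0

8.0


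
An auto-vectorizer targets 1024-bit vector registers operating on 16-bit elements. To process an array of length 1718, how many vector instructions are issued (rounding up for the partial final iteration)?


Width = 1024 / 16 = 64 elements per vector op
Iterations = ceil(1718 / 64) = 27

27


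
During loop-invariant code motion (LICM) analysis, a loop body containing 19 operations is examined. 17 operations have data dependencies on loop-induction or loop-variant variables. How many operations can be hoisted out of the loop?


Invariant candidates = total - loop-dependent
= 19 - 17 = 2

2


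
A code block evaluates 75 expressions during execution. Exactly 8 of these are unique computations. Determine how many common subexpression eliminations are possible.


CSE count = total expressions - unique expressions
= 75 - 8 = 67

67


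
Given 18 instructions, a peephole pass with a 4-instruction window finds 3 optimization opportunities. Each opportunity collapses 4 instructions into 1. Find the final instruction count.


Each match removes 3 instructions.
Total removed = 3 * 3 = 9
Remaining = 18 - 9 = 9

9


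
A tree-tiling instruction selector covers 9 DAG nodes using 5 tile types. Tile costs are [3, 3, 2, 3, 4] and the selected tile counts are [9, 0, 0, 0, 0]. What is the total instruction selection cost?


Total cost = sum(count_i * cost_i)
= 9*3 + 0*3 + 0*2 + 0*3 + 0*4
= 27

27


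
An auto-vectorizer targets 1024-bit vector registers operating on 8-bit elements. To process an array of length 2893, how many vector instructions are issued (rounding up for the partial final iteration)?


Width = 1024 / 8 = 128 elements per vector op
Iterations = ceil(2893 / 128) = 23

23


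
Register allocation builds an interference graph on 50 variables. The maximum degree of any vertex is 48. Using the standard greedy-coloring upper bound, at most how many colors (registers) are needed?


Greedy coloring never needs more than (max_degree + 1) colors: when coloring a vertex, at most max_degree neighbors are already colored.
Upper bound = 48 + 1 = 49

49


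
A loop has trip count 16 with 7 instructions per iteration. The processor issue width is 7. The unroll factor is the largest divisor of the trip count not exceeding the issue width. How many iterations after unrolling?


Largest divisor of 16 <= 7 is 4
New iterations = 16 / 4 = 4

4


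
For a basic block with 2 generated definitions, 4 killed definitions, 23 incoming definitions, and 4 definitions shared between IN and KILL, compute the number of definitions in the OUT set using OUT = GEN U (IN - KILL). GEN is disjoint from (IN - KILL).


IN - KILL: 23 - 4 = 19 surviving definitions
OUT = GEN + surviving = 2 + 19 = 21

21


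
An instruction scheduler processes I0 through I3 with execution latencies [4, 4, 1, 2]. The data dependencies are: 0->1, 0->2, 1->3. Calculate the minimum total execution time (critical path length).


Compute longest path through dependency graph: dist(Ik) = max over predecessors of dist + latency(Ik).
dist(I0) = latency 4 = 4
dist(I1) = dist(I0) + 4 = 4 + 4 = 8
dist(I2) = dist(I0) + 1 = 4 + 1 = 5
dist(I3) = dist(I1) + 2 = 8 + 2 = 10
Critical path = max dist = 10

10


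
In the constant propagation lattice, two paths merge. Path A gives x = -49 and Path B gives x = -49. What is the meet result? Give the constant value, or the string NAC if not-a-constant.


Meet operation: if both paths give the same constant, result is that constant; if they differ, result is NAC (not-a-constant).
Path A: -49, Path B: -49 -> equal
Result: constant -> -49

-49


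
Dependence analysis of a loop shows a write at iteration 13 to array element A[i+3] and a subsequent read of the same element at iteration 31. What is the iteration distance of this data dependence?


Distance = read iteration - write iteration
= 31 - 13 = 18

18


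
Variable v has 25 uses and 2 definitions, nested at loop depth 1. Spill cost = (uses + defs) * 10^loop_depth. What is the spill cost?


uses + defs = 25 + 2 = 27
10^1 = 10
Spill cost = 27 * 10 = 270

270


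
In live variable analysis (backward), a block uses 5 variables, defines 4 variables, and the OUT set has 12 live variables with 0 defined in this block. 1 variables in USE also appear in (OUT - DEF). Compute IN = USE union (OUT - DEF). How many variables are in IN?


OUT - DEF: 12 - 0 = 12
|IN| = |USE| + |OUT - DEF| - |USE ∩ (OUT - DEF)| = 5 + 12 - 1 = 16

16


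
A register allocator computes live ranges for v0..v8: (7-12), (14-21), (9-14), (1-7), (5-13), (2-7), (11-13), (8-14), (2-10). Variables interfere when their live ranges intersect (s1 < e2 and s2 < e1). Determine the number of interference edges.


Check all pairs for overlapping intervals.
Two intervals (s1,e1) and (s2,e2) overlap if s1 < e2 and s2 < e1.
v0 (7-12) vs v1..v8: overlaps v2, v4, v6, v7, v8 -> 5
v1 (14-21) vs v2..v8: overlaps none -> 0
v2 (9-14) vs v3..v8: overlaps v4, v6, v7, v8 -> 4
v3 (1-7) vs v4..v8: overlaps v4, v5, v8 -> 3
v4 (5-13) vs v5..v8: overlaps v5, v6, v7, v8 -> 4
v5 (2-7) vs v6..v8: overlaps v8 -> 1
v6 (11-13) vs v7..v8: overlaps v7 -> 1
v7 (8-14) vs v8: overlaps v8 -> 1
Total overlapping pairs = 5 + 0 + 4 + 3 + 4 + 1 + 1 + 1 = 19

19


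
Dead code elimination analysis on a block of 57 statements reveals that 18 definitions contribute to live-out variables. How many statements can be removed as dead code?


Dead code = total statements - live definitions
= 57 - 18 = 39

39


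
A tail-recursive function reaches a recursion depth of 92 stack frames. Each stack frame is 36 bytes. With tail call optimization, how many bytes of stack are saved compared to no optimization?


Without TCO: 92 * 36 = 3312 bytes
With TCO: reuse 1 frame = 36 bytes
Savings = 3312 - 36 = 3276

3276


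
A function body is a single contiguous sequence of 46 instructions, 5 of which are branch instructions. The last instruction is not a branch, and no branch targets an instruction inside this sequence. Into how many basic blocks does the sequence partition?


With no in-sequence branch targets, the leaders are the first instruction plus the instruction after each branch.
Number of basic blocks = branches + 1
= 5 + 1 = 6

6


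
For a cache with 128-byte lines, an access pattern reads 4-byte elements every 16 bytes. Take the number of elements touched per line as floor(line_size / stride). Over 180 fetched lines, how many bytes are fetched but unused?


Elements per line = floor(128 / 16) = 8
Bytes used per line = 8 * 4 = 32
Wasted per line = 128 - 32 = 96
Total wasted = 96 * 180 = 17280

17280


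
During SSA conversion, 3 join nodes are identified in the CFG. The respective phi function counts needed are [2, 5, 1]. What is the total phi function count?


Total phi functions = sum of phi functions at each join node
= 2 + 5 + 1 = 8

8


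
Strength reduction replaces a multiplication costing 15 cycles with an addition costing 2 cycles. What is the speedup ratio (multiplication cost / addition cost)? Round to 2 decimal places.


Ratio = mult_cost / add_cost = 15 / 2 = 7.5

7.5


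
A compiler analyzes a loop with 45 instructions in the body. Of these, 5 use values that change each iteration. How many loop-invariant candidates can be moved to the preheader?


Invariant candidates = total - loop-dependent
= 45 - 5 = 40

40


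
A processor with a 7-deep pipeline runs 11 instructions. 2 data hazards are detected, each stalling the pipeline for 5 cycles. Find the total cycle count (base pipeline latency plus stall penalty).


Base cycles = 7 + 11 - 1 = 17
Total stalls = 2 * 5 = 10
Total = 17 + 10 = 27

27


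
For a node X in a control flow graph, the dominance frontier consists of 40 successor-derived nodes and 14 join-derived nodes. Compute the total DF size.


DF(X) = direct successor contributions + join point contributions
= 40 + 14 = 54

54


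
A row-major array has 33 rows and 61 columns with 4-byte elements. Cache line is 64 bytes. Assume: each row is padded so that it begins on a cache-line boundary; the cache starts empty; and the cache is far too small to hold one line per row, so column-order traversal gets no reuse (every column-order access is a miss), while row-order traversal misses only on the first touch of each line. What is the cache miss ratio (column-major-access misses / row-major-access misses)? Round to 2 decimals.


Each row occupies 61 * 4 = 244 bytes and starts on a line boundary, so it spans ceil(244 / 64) = 4 cache lines.
Row-major traversal misses (one per line touched): 33 * ceil(61 * 4 / 64) = 132
Column-major traversal misses (no reuse, every access misses): 33 * 61 = 2013
Ratio = 2013 / 132 = 15.25

15.25


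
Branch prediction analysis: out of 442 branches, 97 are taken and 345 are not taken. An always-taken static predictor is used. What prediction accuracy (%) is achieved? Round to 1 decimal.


Predictor: always-taken
Correct predictions = 97
Accuracy = 97 / 442 * 100 = 21.9%

21.9


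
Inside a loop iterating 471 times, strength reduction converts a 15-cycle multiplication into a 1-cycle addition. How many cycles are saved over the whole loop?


Per-iteration saving = 15 - 1 = 14
Total saved = 471 * 14 = 6594

6594


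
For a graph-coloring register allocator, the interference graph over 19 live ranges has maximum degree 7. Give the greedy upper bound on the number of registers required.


Greedy coloring never needs more than (max_degree + 1) colors: when coloring a vertex, at most max_degree neighbors are already colored.
Upper bound = 7 + 1 = 8

8


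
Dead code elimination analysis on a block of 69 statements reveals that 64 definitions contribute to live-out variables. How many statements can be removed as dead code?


Dead code = total statements - live definitions
= 69 - 64 = 5

5


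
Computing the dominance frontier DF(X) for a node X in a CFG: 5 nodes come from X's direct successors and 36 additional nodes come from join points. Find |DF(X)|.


DF(X) = direct successor contributions + join point contributions
= 5 + 36 = 41

41


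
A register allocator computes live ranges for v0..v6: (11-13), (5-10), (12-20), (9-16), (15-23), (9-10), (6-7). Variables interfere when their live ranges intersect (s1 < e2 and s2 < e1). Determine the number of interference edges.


Check all pairs for overlapping intervals.
Two intervals (s1,e1) and (s2,e2) overlap if s1 < e2 and s2 < e1.
v0 (11-13) vs v1..v6: overlaps v2, v3 -> 2
v1 (5-10) vs v2..v6: overlaps v3, v5, v6 -> 3
v2 (12-20) vs v3..v6: overlaps v3, v4 -> 2
v3 (9-16) vs v4..v6: overlaps v4, v5 -> 2
v4 (15-23) vs v5..v6: overlaps none -> 0
v5 (9-10) vs v6: overlaps none -> 0
Total overlapping pairs = 2 + 3 + 2 + 2 + 0 + 0 = 9

9


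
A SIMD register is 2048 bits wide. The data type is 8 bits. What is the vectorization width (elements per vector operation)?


Width = SIMD bits / data type bits
= 2048 / 8 = 256

256


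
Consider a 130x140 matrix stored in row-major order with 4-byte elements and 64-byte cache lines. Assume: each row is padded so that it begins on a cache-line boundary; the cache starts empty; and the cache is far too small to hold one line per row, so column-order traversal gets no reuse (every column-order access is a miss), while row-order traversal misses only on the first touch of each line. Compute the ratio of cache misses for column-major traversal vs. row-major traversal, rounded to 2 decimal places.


Each row occupies 140 * 4 = 560 bytes and starts on a line boundary, so it spans ceil(560 / 64) = 9 cache lines.
Row-major traversal misses (one per line touched): 130 * ceil(140 * 4 / 64) = 1170
Column-major traversal misses (no reuse, every access misses): 130 * 140 = 18200
Ratio = 18200 / 1170 = 15.56

15.56


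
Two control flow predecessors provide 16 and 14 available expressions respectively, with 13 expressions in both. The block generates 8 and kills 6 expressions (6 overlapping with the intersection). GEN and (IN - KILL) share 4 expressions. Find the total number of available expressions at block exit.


IN = intersection of predecessors = 13
IN - KILL = 13 - 6 = 7
|OUT| = |GEN| + |IN - KILL| - |GEN ∩ (IN - KILL)| = 8 + 7 - 4 = 11

11


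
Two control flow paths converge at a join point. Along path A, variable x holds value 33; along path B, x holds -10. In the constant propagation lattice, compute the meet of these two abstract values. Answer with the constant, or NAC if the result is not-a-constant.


Meet operation: if both paths give the same constant, result is that constant; if they differ, result is NAC (not-a-constant).
Path A: 33, Path B: -10 -> differ
Result: not-a-constant -> NAC

NAC


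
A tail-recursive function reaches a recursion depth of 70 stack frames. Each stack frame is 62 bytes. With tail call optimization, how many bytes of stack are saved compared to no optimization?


Without TCO: 70 * 62 = 4340 bytes
With TCO: reuse 1 frame = 62 bytes
Savings = 4340 - 62 = 4278

4278


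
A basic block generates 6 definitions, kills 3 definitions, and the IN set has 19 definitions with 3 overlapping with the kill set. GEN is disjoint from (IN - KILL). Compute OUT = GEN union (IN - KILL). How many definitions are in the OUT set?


IN - KILL: 19 - 3 = 16 surviving definitions
OUT = GEN + surviving = 6 + 16 = 22

22


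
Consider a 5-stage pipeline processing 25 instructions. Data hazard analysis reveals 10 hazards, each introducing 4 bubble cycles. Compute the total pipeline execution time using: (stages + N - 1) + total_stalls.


Base cycles = 5 + 25 - 1 = 29
Total stalls = 10 * 4 = 40
Total = 29 + 40 = 69

69


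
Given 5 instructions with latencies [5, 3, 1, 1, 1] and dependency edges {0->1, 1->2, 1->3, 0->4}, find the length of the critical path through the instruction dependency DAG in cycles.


Compute longest path through dependency graph: dist(Ik) = max over predecessors of dist + latency(Ik).
dist(I0) = latency 5 = 5
dist(I1) = dist(I0) + 3 = 5 + 3 = 8
dist(I2) = dist(I1) + 1 = 8 + 1 = 9
dist(I3) = dist(I1) + 1 = 8 + 1 = 9
dist(I4) = dist(I0) + 1 = 5 + 1 = 6
Critical path = max dist = 9

9


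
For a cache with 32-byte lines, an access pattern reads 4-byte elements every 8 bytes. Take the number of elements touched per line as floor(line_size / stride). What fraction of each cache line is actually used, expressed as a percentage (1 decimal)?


Elements per cache line = floor(32 / 8) = 4
Bytes used = 4 * 4 = 16
Utilization = 16 / 32 * 100 = 50.0%

50.0


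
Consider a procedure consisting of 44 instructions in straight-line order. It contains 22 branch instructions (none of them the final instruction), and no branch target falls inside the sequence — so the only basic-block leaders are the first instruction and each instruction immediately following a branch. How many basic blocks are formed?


With no in-sequence branch targets, the leaders are the first instruction plus the instruction after each branch.
Number of basic blocks = branches + 1
= 22 + 1 = 23

23


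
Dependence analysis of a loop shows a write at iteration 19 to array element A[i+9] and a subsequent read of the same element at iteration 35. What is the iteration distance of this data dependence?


Distance = read iteration - write iteration
= 35 - 19 = 16

16


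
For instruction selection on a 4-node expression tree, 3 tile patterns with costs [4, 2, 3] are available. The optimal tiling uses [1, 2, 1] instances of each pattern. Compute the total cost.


Total cost = sum(count_i * cost_i)
= 1*4 + 2*2 + 1*3
= 11

11


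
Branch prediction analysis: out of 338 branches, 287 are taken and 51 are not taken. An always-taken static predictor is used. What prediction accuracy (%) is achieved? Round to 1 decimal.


Predictor: always-taken
Correct predictions = 287
Accuracy = 287 / 338 * 100 = 84.9%

84.9


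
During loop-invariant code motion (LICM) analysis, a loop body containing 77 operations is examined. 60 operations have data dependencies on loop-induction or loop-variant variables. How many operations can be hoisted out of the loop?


Invariant candidates = total - loop-dependent
= 77 - 60 = 17

17


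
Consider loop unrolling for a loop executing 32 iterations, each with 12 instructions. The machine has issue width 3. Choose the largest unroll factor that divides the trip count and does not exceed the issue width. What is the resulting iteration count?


Largest divisor of 32 <= 3 is 2
New iterations = 32 / 2 = 16

16


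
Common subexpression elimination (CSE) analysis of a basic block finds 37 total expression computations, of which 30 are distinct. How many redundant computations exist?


CSE count = total expressions - unique expressions
= 37 - 30 = 7

7


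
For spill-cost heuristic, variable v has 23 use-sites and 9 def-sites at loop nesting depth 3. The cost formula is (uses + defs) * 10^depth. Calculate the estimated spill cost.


uses + defs = 23 + 9 = 32
10^3 = 1000
Spill cost = 32 * 1000 = 32000

32000


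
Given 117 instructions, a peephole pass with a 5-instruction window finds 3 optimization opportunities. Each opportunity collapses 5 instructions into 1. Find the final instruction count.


Each match removes 4 instructions.
Total removed = 3 * 4 = 12
Remaining = 117 - 12 = 105

105


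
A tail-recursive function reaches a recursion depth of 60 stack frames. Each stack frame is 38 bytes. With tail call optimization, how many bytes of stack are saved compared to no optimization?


Without TCO: 60 * 38 = 2280 bytes
With TCO: reuse 1 frame = 38 bytes
Savings = 2280 - 38 = 2242

2242


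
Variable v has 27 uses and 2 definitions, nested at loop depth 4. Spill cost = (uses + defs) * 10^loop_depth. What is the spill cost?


uses + defs = 27 + 2 = 29
10^4 = 10000
Spill cost = 29 * 10000 = 290000

290000


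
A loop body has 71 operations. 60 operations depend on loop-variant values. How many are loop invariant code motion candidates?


Invariant candidates = total - loop-dependent
= 71 - 60 = 11

11


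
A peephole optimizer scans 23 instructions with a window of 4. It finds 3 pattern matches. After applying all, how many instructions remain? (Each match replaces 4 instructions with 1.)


Each match removes 3 instructions.
Total removed = 3 * 3 = 9
Remaining = 23 - 9 = 14

14


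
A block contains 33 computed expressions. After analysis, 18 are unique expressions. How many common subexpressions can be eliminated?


CSE count = total expressions - unique expressions
= 33 - 18 = 15

15


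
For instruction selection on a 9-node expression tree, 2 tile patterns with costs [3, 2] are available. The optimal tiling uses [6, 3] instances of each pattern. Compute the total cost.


Total cost = sum(count_i * cost_i)
= 6*3 + 3*2
= 24

24


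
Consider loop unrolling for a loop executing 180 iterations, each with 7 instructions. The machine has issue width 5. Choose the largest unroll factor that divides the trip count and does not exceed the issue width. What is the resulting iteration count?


Largest divisor of 180 <= 5 is 5
New iterations = 180 / 5 = 36

36


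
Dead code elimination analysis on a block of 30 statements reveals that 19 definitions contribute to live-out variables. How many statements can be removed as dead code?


Dead code = total statements - live definitions
= 30 - 19 = 11

11


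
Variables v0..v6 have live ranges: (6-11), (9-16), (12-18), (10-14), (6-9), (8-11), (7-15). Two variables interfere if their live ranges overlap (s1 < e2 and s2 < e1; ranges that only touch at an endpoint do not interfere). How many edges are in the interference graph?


Check all pairs for overlapping intervals.
Two intervals (s1,e1) and (s2,e2) overlap if s1 < e2 and s2 < e1.
v0 (6-11) vs v1..v6: overlaps v1, v3, v4, v5, v6 -> 5
v1 (9-16) vs v2..v6: overlaps v2, v3, v5, v6 -> 4
v2 (12-18) vs v3..v6: overlaps v3, v6 -> 2
v3 (10-14) vs v4..v6: overlaps v5, v6 -> 2
v4 (6-9) vs v5..v6: overlaps v5, v6 -> 2
v5 (8-11) vs v6: overlaps v6 -> 1
Total overlapping pairs = 5 + 4 + 2 + 2 + 2 + 1 = 16

16


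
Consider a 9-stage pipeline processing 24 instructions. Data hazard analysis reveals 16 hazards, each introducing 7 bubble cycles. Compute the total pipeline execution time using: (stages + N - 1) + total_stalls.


Base cycles = 9 + 24 - 1 = 32
Total stalls = 16 * 7 = 112
Total = 32 + 112 = 144

144


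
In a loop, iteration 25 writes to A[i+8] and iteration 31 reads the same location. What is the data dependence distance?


Distance = read iteration - write iteration
= 31 - 25 = 6

6


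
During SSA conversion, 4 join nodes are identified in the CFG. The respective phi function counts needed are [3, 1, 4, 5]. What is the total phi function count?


Total phi functions = sum of phi functions at each join node
= 3 + 1 + 4 + 5 = 13

13


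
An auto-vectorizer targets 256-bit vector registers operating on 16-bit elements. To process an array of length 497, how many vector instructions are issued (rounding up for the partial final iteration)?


Width = 256 / 16 = 16 elements per vector op
Iterations = ceil(497 / 16) = 32

32


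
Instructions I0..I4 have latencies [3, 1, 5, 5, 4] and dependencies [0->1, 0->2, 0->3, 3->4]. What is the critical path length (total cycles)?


Compute longest path through dependency graph: dist(Ik) = max over predecessors of dist + latency(Ik).
dist(I0) = latency 3 = 3
dist(I1) = dist(I0) + 1 = 3 + 1 = 4
dist(I2) = dist(I0) + 5 = 3 + 5 = 8
dist(I3) = dist(I0) + 5 = 3 + 5 = 8
dist(I4) = dist(I3) + 4 = 8 + 4 = 12
Critical path = max dist = 12

12


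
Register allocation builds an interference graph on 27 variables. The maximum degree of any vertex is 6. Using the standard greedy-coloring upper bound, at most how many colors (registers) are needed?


Greedy coloring never needs more than (max_degree + 1) colors: when coloring a vertex, at most max_degree neighbors are already colored.
Upper bound = 6 + 1 = 7

7


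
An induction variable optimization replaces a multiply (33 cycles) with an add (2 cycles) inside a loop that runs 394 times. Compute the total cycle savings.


Per-iteration saving = 33 - 2 = 31
Total saved = 394 * 31 = 12214

12214


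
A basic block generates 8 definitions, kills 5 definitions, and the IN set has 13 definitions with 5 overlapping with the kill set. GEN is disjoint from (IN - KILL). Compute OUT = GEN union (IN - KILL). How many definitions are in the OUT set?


IN - KILL: 13 - 5 = 8 surviving definitions
OUT = GEN + surviving = 8 + 8 = 16

16


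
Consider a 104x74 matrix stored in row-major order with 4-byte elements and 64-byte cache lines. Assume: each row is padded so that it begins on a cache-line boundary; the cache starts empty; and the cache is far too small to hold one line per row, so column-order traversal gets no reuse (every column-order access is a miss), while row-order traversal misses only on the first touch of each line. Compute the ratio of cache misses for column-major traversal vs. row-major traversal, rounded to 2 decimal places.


Each row occupies 74 * 4 = 296 bytes and starts on a line boundary, so it spans ceil(296 / 64) = 5 cache lines.
Row-major traversal misses (one per line touched): 104 * ceil(74 * 4 / 64) = 520
Column-major traversal misses (no reuse, every access misses): 104 * 74 = 7696
Ratio = 7696 / 520 = 14.8

14.8


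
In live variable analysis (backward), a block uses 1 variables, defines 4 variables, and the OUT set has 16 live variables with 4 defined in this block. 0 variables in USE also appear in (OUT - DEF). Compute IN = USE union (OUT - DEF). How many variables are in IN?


OUT - DEF: 16 - 4 = 12
|IN| = |USE| + |OUT - DEF| - |USE ∩ (OUT - DEF)| = 1 + 12 - 0 = 13

13


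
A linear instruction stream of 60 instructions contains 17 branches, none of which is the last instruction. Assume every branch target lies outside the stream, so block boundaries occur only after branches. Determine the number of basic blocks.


With no in-sequence branch targets, the leaders are the first instruction plus the instruction after each branch.
Number of basic blocks = branches + 1
= 17 + 1 = 18

18


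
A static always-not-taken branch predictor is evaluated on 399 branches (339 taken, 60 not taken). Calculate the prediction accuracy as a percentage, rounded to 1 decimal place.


Predictor: always-not-taken
Correct predictions = 60
Accuracy = 60 / 399 * 100 = 15.0%

15.0


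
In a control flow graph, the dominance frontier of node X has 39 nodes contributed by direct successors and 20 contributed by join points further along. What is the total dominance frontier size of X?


DF(X) = direct successor contributions + join point contributions
= 39 + 20 = 59

59


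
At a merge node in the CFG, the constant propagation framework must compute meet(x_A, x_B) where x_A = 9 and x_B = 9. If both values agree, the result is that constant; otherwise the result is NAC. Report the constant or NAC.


Meet operation: if both paths give the same constant, result is that constant; if they differ, result is NAC (not-a-constant).
Path A: 9, Path B: 9 -> equal
Result: constant -> 9

9


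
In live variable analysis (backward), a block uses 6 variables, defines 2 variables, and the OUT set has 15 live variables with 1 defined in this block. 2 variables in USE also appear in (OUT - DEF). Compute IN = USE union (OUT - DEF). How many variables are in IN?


OUT - DEF: 15 - 1 = 14
|IN| = |USE| + |OUT - DEF| - |USE ∩ (OUT - DEF)| = 6 + 14 - 2 = 18

18


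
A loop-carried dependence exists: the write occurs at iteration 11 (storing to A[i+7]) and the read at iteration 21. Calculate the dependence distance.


Distance = read iteration - write iteration
= 21 - 11 = 10

10


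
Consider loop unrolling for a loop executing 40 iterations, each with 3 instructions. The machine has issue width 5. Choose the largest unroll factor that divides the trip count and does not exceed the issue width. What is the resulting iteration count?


Largest divisor of 40 <= 5 is 5
New iterations = 40 / 5 = 8

8


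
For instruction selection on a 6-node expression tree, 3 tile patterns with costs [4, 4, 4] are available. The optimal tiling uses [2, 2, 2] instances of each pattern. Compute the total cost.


Total cost = sum(count_i * cost_i)
= 2*4 + 2*4 + 2*4
= 24

24


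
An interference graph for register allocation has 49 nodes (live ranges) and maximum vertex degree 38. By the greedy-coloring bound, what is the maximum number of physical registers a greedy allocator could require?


Greedy coloring never needs more than (max_degree + 1) colors: when coloring a vertex, at most max_degree neighbors are already colored.
Upper bound = 38 + 1 = 39

39


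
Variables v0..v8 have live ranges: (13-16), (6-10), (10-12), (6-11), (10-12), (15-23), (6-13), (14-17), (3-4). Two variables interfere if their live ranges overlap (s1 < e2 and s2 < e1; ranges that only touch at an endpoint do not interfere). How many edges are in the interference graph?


Check all pairs for overlapping intervals.
Two intervals (s1,e1) and (s2,e2) overlap if s1 < e2 and s2 < e1.
v0 (13-16) vs v1..v8: overlaps v5, v7 -> 2
v1 (6-10) vs v2..v8: overlaps v3, v6 -> 2
v2 (10-12) vs v3..v8: overlaps v3, v4, v6 -> 3
v3 (6-11) vs v4..v8: overlaps v4, v6 -> 2
v4 (10-12) vs v5..v8: overlaps v6 -> 1
v5 (15-23) vs v6..v8: overlaps v7 -> 1
v6 (6-13) vs v7..v8: overlaps none -> 0
v7 (14-17) vs v8: overlaps none -> 0
Total overlapping pairs = 2 + 2 + 3 + 2 + 1 + 1 + 0 + 0 = 11

11


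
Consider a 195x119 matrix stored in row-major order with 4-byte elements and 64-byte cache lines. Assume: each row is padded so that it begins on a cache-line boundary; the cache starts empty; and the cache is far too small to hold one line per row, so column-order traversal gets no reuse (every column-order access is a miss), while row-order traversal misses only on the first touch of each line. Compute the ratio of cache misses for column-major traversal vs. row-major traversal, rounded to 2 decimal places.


Each row occupies 119 * 4 = 476 bytes and starts on a line boundary, so it spans ceil(476 / 64) = 8 cache lines.
Row-major traversal misses (one per line touched): 195 * ceil(119 * 4 / 64) = 1560
Column-major traversal misses (no reuse, every access misses): 195 * 119 = 23205
Ratio = 23205 / 1560 = 14.88

14.88


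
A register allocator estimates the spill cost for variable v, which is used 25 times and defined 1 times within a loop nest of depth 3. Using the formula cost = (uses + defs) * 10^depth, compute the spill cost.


uses + defs = 25 + 1 = 26
10^3 = 1000
Spill cost = 26 * 1000 = 26000

26000


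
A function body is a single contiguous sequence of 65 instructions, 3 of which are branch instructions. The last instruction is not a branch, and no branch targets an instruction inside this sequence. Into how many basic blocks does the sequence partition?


With no in-sequence branch targets, the leaders are the first instruction plus the instruction after each branch.
Number of basic blocks = branches + 1
= 3 + 1 = 4

4


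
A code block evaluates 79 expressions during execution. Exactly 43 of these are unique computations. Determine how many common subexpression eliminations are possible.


CSE count = total expressions - unique expressions
= 79 - 43 = 36

36


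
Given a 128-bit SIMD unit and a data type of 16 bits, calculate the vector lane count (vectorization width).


Width = SIMD bits / data type bits
= 128 / 16 = 8

8


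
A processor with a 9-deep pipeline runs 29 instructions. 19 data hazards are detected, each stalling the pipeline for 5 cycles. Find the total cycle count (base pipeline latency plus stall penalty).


Base cycles = 9 + 29 - 1 = 37
Total stalls = 19 * 5 = 95
Total = 37 + 95 = 132

132


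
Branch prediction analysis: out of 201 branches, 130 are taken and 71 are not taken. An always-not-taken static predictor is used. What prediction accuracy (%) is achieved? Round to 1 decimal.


Predictor: always-not-taken
Correct predictions = 71
Accuracy = 71 / 201 * 100 = 35.3%

35.3


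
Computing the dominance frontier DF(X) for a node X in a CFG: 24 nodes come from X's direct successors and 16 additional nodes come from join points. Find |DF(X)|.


DF(X) = direct successor contributions + join point contributions
= 24 + 16 = 40

40


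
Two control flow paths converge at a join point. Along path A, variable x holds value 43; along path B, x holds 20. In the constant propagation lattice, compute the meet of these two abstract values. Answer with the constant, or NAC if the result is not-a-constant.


Meet operation: if both paths give the same constant, result is that constant; if they differ, result is NAC (not-a-constant).
Path A: 43, Path B: 20 -> differ
Result: not-a-constant -> NAC

NAC
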